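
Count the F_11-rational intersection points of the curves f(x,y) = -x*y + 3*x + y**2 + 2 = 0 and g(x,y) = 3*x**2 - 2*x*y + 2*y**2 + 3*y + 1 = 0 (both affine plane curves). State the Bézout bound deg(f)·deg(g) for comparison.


Common zeros: ∅; count = 0; Bézout bound = 4.

deg(f) = 2, deg(g) = 2, so Bézout bound = 4.
Scan x ∈ F_11. For each x, list the y ∈ F_11 with f(x, y) ≡ 0 and those with g(x, y) ≡ 0 (mod 11); the common zeros in that column are the intersection.
  x = 0: f ≡ 0 at y ∈ {3, 8}; g ≡ 0 at y ∈ {5, 10}; common: ∅.
  x = 1: f ≡ 0 at y ∈ {3, 9}; g ≡ 0 at y ∈ ∅; common: ∅.
  x = 2: f ≡ 0 at y ∈ {3, 10}; g ≡ 0 at y ∈ ∅; common: ∅.
  x = 3: f ≡ 0 at y ∈ {0, 3}; g ≡ 0 at y ∈ {8, 10}; common: ∅.
  x = 4: f ≡ 0 at y ∈ {1, 3}; g ≡ 0 at y ∈ ∅; common: ∅.
  x = 5: f ≡ 0 at y ∈ {2, 3}; g ≡ 0 at y ∈ ∅; common: ∅.
  x = 6: f ≡ 0 at y ∈ {3}; g ≡ 0 at y ∈ {2, 8}; common: ∅.
  x = 7: f ≡ 0 at y ∈ {3, 4}; g ≡ 0 at y ∈ {5, 6}; common: ∅.
  x = 8: f ≡ 0 at y ∈ {3, 5}; g ≡ 0 at y ∈ {6}; common: ∅.
  x = 9: f ≡ 0 at y ∈ {3, 6}; g ≡ 0 at y ∈ {1}; common: ∅.
  x = 10: f ≡ 0 at y ∈ {3, 7}; g ≡ 0 at y ∈ {1, 2}; common: ∅.
Collecting: common zeros = ∅, so the count is 0.
Comparison with the Bézout bound: 0 ≤ 4 = deg(f)·deg(g), as expected for curves with no common component (the affine F_11-count falls short of the bound because intersections may lie at infinity, over extension fields, or carry multiplicity).


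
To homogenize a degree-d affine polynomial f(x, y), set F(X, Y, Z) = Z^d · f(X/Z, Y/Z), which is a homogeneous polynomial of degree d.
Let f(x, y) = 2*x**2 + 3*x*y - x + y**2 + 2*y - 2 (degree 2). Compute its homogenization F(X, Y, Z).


F(X, Y, Z) = 2*X**2 + 3*X*Y - X*Z + Y**2 + 2*Y*Z - 2*Z**2

deg(f) = 2.
Substitute x = X/Z, y = Y/Z into f, then multiply by Z^2.
  monomial 2·x^2·y^0 ↦ 2·X^2·Y^0·Z^0.
  monomial 3·x^1·y^1 ↦ 3·X^1·Y^1·Z^0.
  monomial -1·x^1·y^0 ↦ -1·X^1·Y^0·Z^1.
  monomial 1·x^0·y^2 ↦ 1·X^0·Y^2·Z^0.
  monomial 2·x^0·y^1 ↦ 2·X^0·Y^1·Z^1.
  monomial -2·x^0·y^0 ↦ -2·X^0·Y^0·Z^2.
Collecting: F(X, Y, Z) = 2*X**2 + 3*X*Y - X*Z + Y**2 + 2*Y*Z - 2*Z**2.


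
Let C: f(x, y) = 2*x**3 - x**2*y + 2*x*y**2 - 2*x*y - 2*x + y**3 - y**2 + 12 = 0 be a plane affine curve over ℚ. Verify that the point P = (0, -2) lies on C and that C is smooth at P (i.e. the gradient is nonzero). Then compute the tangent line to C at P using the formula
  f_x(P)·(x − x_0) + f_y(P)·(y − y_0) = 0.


Tangent line at P: 10*x + 16*y + 32 = 0.

Step 1: f(0, -2) = 0, so P lies on C.
Step 2: partial derivatives
  f_x(x, y) = 6*x**2 - 2*x*y + 2*y**2 - 2*y - 2, f_y(x, y) = -x**2 + 4*x*y - 2*x + 3*y**2 - 2*y.
  f_x(P) = 10, f_y(P) = 16 (gradient nonzero, so P is smooth).
Step 3: tangent line at P: 10·(x − 0) + 16·(y − -2) = 0.
Expanding: 10*x + 16*y + 32 = 0.


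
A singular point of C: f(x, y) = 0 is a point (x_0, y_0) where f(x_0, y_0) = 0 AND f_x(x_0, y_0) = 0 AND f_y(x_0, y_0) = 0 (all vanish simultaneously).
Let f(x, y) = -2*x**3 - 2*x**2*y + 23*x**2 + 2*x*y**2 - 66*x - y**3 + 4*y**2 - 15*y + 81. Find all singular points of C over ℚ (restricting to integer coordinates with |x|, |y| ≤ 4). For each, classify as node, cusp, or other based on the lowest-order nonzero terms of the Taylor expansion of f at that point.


Singular points: {(3, 3)}; classification: node.

Compute partial derivatives:
  f_x = -6*x**2 - 4*x*y + 46*x + 2*y**2 - 66.
  f_y = -2*x**2 + 4*x*y - 3*y**2 + 8*y - 15.
Scan x_0 ∈ {−4, ..., 4}. For each x_0, f_y(x_0, y) is a polynomial in y; find its integer roots y ∈ {−4, ..., 4}, then test f_x and f at those candidates.
  x = -4: f_y(-4, y) = -3*y**2 - 8*y - 47; no integer root y with |y| ≤ 4.
  x = -3: f_y(-3, y) = -3*y**2 - 4*y - 33; no integer root y with |y| ≤ 4.
  x = -2: f_y(-2, y) = -3*y**2 - 23; no integer root y with |y| ≤ 4.
  x = -1: f_y(-1, y) = -3*y**2 + 4*y - 17; no integer root y with |y| ≤ 4.
  x = 0: f_y(0, y) = -3*y**2 + 8*y - 15; no integer root y with |y| ≤ 4.
  x = 1: f_y(1, y) = -3*y**2 + 12*y - 17; no integer root y with |y| ≤ 4.
  x = 2: f_y(2, y) = -3*y**2 + 16*y - 23; no integer root y with |y| ≤ 4.
  x = 3: f_y(3, y) = -3*y**2 + 20*y - 33; vanishes at y ∈ {3}. (3, 3): f_x = 0, f = 0 — SINGULAR.
  x = 4: f_y(4, y) = -3*y**2 + 24*y - 47; no integer root y with |y| ≤ 4.
Only singular point on the grid: (3, 3).
Classify: substitute x = 3 + u, y = 3 + v and expand: f = -2*u**3 - 2*u**2*v - u**2 + 2*u*v**2 - v**3 + v**2.
No constant or linear terms (consistent with a singular point). Quadratic part: -u**2 + v**2. Cubic part: -2*u**3 - 2*u**2*v + 2*u*v**2 - v**3.
The quadratic part v**2 - u**2 = (v − u)(v + u) splits into two distinct linear factors, so there are two distinct tangent lines y − 3 = ±(x − 3) — this is a node (ordinary double point).
Classification: node.


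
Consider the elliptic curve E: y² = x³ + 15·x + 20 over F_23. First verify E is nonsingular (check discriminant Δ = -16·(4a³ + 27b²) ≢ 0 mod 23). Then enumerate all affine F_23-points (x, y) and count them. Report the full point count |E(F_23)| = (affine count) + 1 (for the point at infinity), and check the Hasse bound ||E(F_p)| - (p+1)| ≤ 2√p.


Affine points = {(1, 6), (1, 17), (2, 9), (2, 14), (3, 0), (4, 11), (4, 12), (5, 6), (5, 17), (6, 2), (6, 21), (7, 10), (7, 13), (8, 10), (8, 13), (15, 3), (15, 20), (16, 3), (16, 20), (17, 6), (17, 17), (18, 2), (18, 21), (22, 2), (22, 21)}; affine count = 25; |E(F_23)| = 26.

Discriminant check: Δ ∝ 4a³ + 27b² = 4·15³ + 27·20² = 4·3375 + 27·400 ≡ 12 (mod 23). Nonzero ⇒ E is nonsingular.
For each x ∈ F_23, compute rhs = x³ + 15·x + 20 mod 23, then count y ∈ F_23 with y² ≡ rhs.
  x = 0: rhs = 20, matching y values: none (0 points).
  x = 1: rhs = 13, matching y values: 6, 17 (2 points).
  x = 2: rhs = 12, matching y values: 9, 14 (2 points).
  x = 3: rhs = 0, matching y values: 0 (1 points).
  x = 4: rhs = 6, matching y values: 11, 12 (2 points).
  x = 5: rhs = 13, matching y values: 6, 17 (2 points).
  x = 6: rhs = 4, matching y values: 2, 21 (2 points).
  x = 7: rhs = 8, matching y values: 10, 13 (2 points).
  x = 8: rhs = 8, matching y values: 10, 13 (2 points).
  x = 9: rhs = 10, matching y values: none (0 points).
  x = 10: rhs = 20, matching y values: none (0 points).
  x = 11: rhs = 21, matching y values: none (0 points).
  x = 12: rhs = 19, matching y values: none (0 points).
  x = 13: rhs = 20, matching y values: none (0 points).
  x = 14: rhs = 7, matching y values: none (0 points).
  x = 15: rhs = 9, matching y values: 3, 20 (2 points).
  x = 16: rhs = 9, matching y values: 3, 20 (2 points).
  x = 17: rhs = 13, matching y values: 6, 17 (2 points).
  x = 18: rhs = 4, matching y values: 2, 21 (2 points).
  x = 19: rhs = 11, matching y values: none (0 points).
  x = 20: rhs = 17, matching y values: none (0 points).
  x = 21: rhs = 5, matching y values: none (0 points).
  x = 22: rhs = 4, matching y values: 2, 21 (2 points).
Total affine count: 25.
Full point count |E(F_23)| = 25 + 1 = 26.
Hasse bound: |26 − (23+1)| = |2| = 2 ≤ 2√23 ≈ 9.5917 ✓.


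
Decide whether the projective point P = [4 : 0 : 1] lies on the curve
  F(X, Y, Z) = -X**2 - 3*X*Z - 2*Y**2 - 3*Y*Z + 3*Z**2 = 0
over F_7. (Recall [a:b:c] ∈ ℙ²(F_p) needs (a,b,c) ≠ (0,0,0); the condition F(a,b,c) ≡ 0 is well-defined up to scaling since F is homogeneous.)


F(4,0,1) ≡ 3 (mod 7); P is NOT on the curve.

Evaluate F(4, 0, 1) term-by-term (mod 7).
  -X**2 ↦ -1·16·1·1 = -16
  -3*X*Z ↦ -3·4·1·1 = -12
  -2*Y**2 ↦ -2·1·0·1 = 0
  -3*Y*Z ↦ -3·1·0·1 = 0
  3*Z**2 ↦ 3·1·1·1 = 3
Sum: F(4, 0, 1) = (-16) + (-12) + (0) + (0) + (3) = -25.
Reducing mod 7: -25 ≡ 3 (mod 7).
Since F(a, b, c) ≡ 3 ≠ 0 (mod 7), P does NOT lie on the curve.


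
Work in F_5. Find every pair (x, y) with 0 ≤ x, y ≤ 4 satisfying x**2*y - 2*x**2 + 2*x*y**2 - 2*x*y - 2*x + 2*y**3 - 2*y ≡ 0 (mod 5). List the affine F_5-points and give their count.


Affine F_5-points: {(0, 0), (0, 1), (0, 4), (3, 1), (4, 0), (4, 2), (4, 4)}; count = 7.

For each of the 25 pairs (x, y) ∈ F_5², evaluate f(x, y) mod 5. Record the zeros.
  x = 0: [0↦0, 1↦0, 2↦2, 3↦3, 4↦0]  zeros at y ∈ {0, 1, 4}
  x = 1: [0↦1, 1↦2, 2↦4, 3↦4, 4↦4]  zeros at y ∈ ∅
  x = 2: [0↦3, 1↦2, 2↦1, 3↦2, 4↦2]  zeros at y ∈ ∅
  x = 3: [0↦1, 1↦0, 2↦3, 3↦2, 4↦4]  zeros at y ∈ {1}
  x = 4: [0↦0, 1↦1, 2↦0, 3↦4, 4↦0]  zeros at y ∈ {0, 2, 4}
Collecting zeros: affine points = {(0, 0), (0, 1), (0, 4), (3, 1), (4, 0), (4, 2), (4, 4)}.
Total count |C(F_5)_aff| = 7.


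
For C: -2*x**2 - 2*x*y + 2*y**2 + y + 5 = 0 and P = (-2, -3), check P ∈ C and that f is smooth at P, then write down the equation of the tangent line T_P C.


Tangent line at P: 14*x - 7*y + 7 = 0.

Step 1: f(-2, -3) = 0, so P lies on C.
Step 2: partial derivatives
  f_x(x, y) = -4*x - 2*y, f_y(x, y) = -2*x + 4*y + 1.
  f_x(P) = 14, f_y(P) = -7 (gradient nonzero, so P is smooth).
Step 3: tangent line at P: 14·(x − -2) + -7·(y − -3) = 0.
Expanding: 14*x - 7*y + 7 = 0.


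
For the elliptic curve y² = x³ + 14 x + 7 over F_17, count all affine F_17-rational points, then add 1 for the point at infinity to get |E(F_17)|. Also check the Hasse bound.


Affine points = {(2, 3), (2, 14), (3, 5), (3, 12), (4, 5), (4, 12), (5, 7), (5, 10), (6, 1), (6, 16), (8, 6), (8, 11), (10, 5), (10, 12), (11, 8), (11, 9), (12, 4), (12, 13), (16, 3), (16, 14)}; affine count = 20; |E(F_17)| = 21.

Discriminant check: Δ ∝ 4a³ + 27b² = 4·14³ + 27·7² = 4·2744 + 27·49 ≡ 8 (mod 17). Nonzero ⇒ E is nonsingular.
For each x ∈ F_17, compute rhs = x³ + 14·x + 7 mod 17, then count y ∈ F_17 with y² ≡ rhs.
  x = 0: rhs = 7, matching y values: none (0 points).
  x = 1: rhs = 5, matching y values: none (0 points).
  x = 2: rhs = 9, matching y values: 3, 14 (2 points).
  x = 3: rhs = 8, matching y values: 5, 12 (2 points).
  x = 4: rhs = 8, matching y values: 5, 12 (2 points).
  x = 5: rhs = 15, matching y values: 7, 10 (2 points).
  x = 6: rhs = 1, matching y values: 1, 16 (2 points).
  x = 7: rhs = 6, matching y values: none (0 points).
  x = 8: rhs = 2, matching y values: 6, 11 (2 points).
  x = 9: rhs = 12, matching y values: none (0 points).
  x = 10: rhs = 8, matching y values: 5, 12 (2 points).
  x = 11: rhs = 13, matching y values: 8, 9 (2 points).
  x = 12: rhs = 16, matching y values: 4, 13 (2 points).
  x = 13: rhs = 6, matching y values: none (0 points).
  x = 14: rhs = 6, matching y values: none (0 points).
  x = 15: rhs = 5, matching y values: none (0 points).
  x = 16: rhs = 9, matching y values: 3, 14 (2 points).
Total affine count: 20.
Full point count |E(F_17)| = 20 + 1 = 21.
Hasse bound: |21 − (17+1)| = |3| = 3 ≤ 2√17 ≈ 8.2462 ✓.


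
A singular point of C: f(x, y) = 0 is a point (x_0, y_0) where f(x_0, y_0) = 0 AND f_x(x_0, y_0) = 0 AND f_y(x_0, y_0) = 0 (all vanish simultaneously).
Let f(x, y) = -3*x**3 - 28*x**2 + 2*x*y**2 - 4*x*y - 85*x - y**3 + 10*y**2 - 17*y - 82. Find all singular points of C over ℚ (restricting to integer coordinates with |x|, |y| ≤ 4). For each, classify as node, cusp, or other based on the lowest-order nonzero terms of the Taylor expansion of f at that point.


Singular points: {(-3, 1)}; classification: node.

Compute partial derivatives:
  f_x = -9*x**2 - 56*x + 2*y**2 - 4*y - 85.
  f_y = 4*x*y - 4*x - 3*y**2 + 20*y - 17.
Scan x_0 ∈ {−4, ..., 4}. For each x_0, f_y(x_0, y) is a polynomial in y; find its integer roots y ∈ {−4, ..., 4}, then test f_x and f at those candidates.
  x = -4: f_y(-4, y) = -3*y**2 + 4*y - 1; vanishes at y ∈ {1}. (-4, 1): f_x = -7 ≠ 0.
  x = -3: f_y(-3, y) = -3*y**2 + 8*y - 5; vanishes at y ∈ {1}. (-3, 1): f_x = 0, f = 0 — SINGULAR.
  x = -2: f_y(-2, y) = -3*y**2 + 12*y - 9; vanishes at y ∈ {1, 3}. (-2, 1): f_x = -11 ≠ 0; (-2, 3): f_x = -3 ≠ 0.
  x = -1: f_y(-1, y) = -3*y**2 + 16*y - 13; vanishes at y ∈ {1}. (-1, 1): f_x = -40 ≠ 0.
  x = 0: f_y(0, y) = -3*y**2 + 20*y - 17; vanishes at y ∈ {1}. (0, 1): f_x = -87 ≠ 0.
  x = 1: f_y(1, y) = -3*y**2 + 24*y - 21; vanishes at y ∈ {1}. (1, 1): f_x = -152 ≠ 0.
  x = 2: f_y(2, y) = -3*y**2 + 28*y - 25; vanishes at y ∈ {1}. (2, 1): f_x = -235 ≠ 0.
  x = 3: f_y(3, y) = -3*y**2 + 32*y - 29; vanishes at y ∈ {1}. (3, 1): f_x = -336 ≠ 0.
  x = 4: f_y(4, y) = -3*y**2 + 36*y - 33; vanishes at y ∈ {1}. (4, 1): f_x = -455 ≠ 0.
Only singular point on the grid: (-3, 1).
Classify: substitute x = -3 + u, y = 1 + v and expand: f = -3*u**3 - u**2 + 2*u*v**2 - v**3 + v**2.
No constant or linear terms (consistent with a singular point). Quadratic part: -u**2 + v**2. Cubic part: -3*u**3 + 2*u*v**2 - v**3.
The quadratic part v**2 - u**2 = (v − u)(v + u) splits into two distinct linear factors, so there are two distinct tangent lines y − 1 = ±(x − -3) — this is a node (ordinary double point).
Classification: node.


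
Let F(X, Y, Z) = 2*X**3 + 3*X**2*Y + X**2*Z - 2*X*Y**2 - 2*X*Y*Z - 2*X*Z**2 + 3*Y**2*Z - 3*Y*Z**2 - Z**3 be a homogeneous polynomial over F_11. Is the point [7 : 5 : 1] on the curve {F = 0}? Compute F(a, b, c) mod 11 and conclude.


F(7,5,1) ≡ 6 (mod 11); P is NOT on the curve.

Evaluate F(7, 5, 1) term-by-term (mod 11).
  2*X**3 ↦ 2·343·1·1 = 686
  3*X**2*Y ↦ 3·49·5·1 = 735
  X**2*Z ↦ 1·49·1·1 = 49
  -2*X*Y**2 ↦ -2·7·25·1 = -350
  -2*X*Y*Z ↦ -2·7·5·1 = -70
  -2*X*Z**2 ↦ -2·7·1·1 = -14
  3*Y**2*Z ↦ 3·1·25·1 = 75
  -3*Y*Z**2 ↦ -3·1·5·1 = -15
  -Z**3 ↦ -1·1·1·1 = -1
Sum: F(7, 5, 1) = (686) + (735) + (49) + (-350) + (-70) + (-14) + (75) + (-15) + (-1) = 1095.
Reducing mod 11: 1095 ≡ 6 (mod 11).
Since F(a, b, c) ≡ 6 ≠ 0 (mod 11), P does NOT lie on the curve.


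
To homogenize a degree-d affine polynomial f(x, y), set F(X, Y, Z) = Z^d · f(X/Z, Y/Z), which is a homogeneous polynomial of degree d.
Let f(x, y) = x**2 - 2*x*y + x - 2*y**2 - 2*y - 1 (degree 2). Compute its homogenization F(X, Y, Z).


F(X, Y, Z) = X**2 - 2*X*Y + X*Z - 2*Y**2 - 2*Y*Z - Z**2

deg(f) = 2.
Substitute x = X/Z, y = Y/Z into f, then multiply by Z^2.
  monomial 1·x^2·y^0 ↦ 1·X^2·Y^0·Z^0.
  monomial -2·x^1·y^1 ↦ -2·X^1·Y^1·Z^0.
  monomial 1·x^1·y^0 ↦ 1·X^1·Y^0·Z^1.
  monomial -2·x^0·y^2 ↦ -2·X^0·Y^2·Z^0.
  monomial -2·x^0·y^1 ↦ -2·X^0·Y^1·Z^1.
  monomial -1·x^0·y^0 ↦ -1·X^0·Y^0·Z^2.
Collecting: F(X, Y, Z) = X**2 - 2*X*Y + X*Z - 2*Y**2 - 2*Y*Z - Z**2.


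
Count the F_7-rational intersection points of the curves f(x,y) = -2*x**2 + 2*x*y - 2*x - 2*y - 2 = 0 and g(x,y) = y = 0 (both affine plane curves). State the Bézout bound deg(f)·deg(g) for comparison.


Common zeros: {(2, 0), (4, 0)}; count = 2; Bézout bound = 2.

deg(f) = 2, deg(g) = 1, so Bézout bound = 2.
Scan x ∈ F_7. For each x, list the y ∈ F_7 with f(x, y) ≡ 0 and those with g(x, y) ≡ 0 (mod 7); the common zeros in that column are the intersection.
  x = 0: f ≡ 0 at y ∈ {6}; g ≡ 0 at y ∈ {0}; common: ∅.
  x = 1: f ≡ 0 at y ∈ ∅; g ≡ 0 at y ∈ {0}; common: ∅.
  x = 2: f ≡ 0 at y ∈ {0}; g ≡ 0 at y ∈ {0}; common: {0}.
  x = 3: f ≡ 0 at y ∈ {3}; g ≡ 0 at y ∈ {0}; common: ∅.
  x = 4: f ≡ 0 at y ∈ {0}; g ≡ 0 at y ∈ {0}; common: {0}.
  x = 5: f ≡ 0 at y ∈ {6}; g ≡ 0 at y ∈ {0}; common: ∅.
  x = 6: f ≡ 0 at y ∈ {3}; g ≡ 0 at y ∈ {0}; common: ∅.
Collecting: common zeros = {(2, 0), (4, 0)}, so the count is 2.
Comparison with the Bézout bound: 2 ≤ 2 = deg(f)·deg(g), as expected for curves with no common component (the bound is attained).


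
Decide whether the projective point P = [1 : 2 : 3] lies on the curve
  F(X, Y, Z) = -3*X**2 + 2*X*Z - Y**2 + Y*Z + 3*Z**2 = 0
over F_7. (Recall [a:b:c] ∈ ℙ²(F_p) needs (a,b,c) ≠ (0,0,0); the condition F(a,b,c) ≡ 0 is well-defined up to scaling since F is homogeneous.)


F(1,2,3) ≡ 4 (mod 7); P is NOT on the curve.

Evaluate F(1, 2, 3) term-by-term (mod 7).
  -3*X**2 ↦ -3·1·1·1 = -3
  2*X*Z ↦ 2·1·1·3 = 6
  -Y**2 ↦ -1·1·4·1 = -4
  Y*Z ↦ 1·1·2·3 = 6
  3*Z**2 ↦ 3·1·1·9 = 27
Sum: F(1, 2, 3) = (-3) + (6) + (-4) + (6) + (27) = 32.
Reducing mod 7: 32 ≡ 4 (mod 7).
Since F(a, b, c) ≡ 4 ≠ 0 (mod 7), P does NOT lie on the curve.


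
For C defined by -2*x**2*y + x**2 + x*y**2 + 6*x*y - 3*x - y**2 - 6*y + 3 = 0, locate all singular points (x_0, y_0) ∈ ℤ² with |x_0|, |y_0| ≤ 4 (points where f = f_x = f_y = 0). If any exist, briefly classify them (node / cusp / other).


Singular points: {(2, 1)}; classification: node.

Compute partial derivatives:
  f_x = -4*x*y + 2*x + y**2 + 6*y - 3.
  f_y = -2*x**2 + 2*x*y + 6*x - 2*y - 6.
Scan x_0 ∈ {−4, ..., 4}. For each x_0, f_y(x_0, y) is a polynomial in y; find its integer roots y ∈ {−4, ..., 4}, then test f_x and f at those candidates.
  x = -4: f_y(-4, y) = -10*y - 62; no integer root y with |y| ≤ 4.
  x = -3: f_y(-3, y) = -8*y - 42; no integer root y with |y| ≤ 4.
  x = -2: f_y(-2, y) = -6*y - 26; no integer root y with |y| ≤ 4.
  x = -1: f_y(-1, y) = -4*y - 14; no integer root y with |y| ≤ 4.
  x = 0: f_y(0, y) = -2*y - 6; vanishes at y ∈ {-3}. (0, -3): f_x = -12 ≠ 0.
  x = 1: f_y(1, y) = -2; no integer root y with |y| ≤ 4.
  x = 2: f_y(2, y) = 2*y - 2; vanishes at y ∈ {1}. (2, 1): f_x = 0, f = 0 — SINGULAR.
  x = 3: f_y(3, y) = 4*y - 6; no integer root y with |y| ≤ 4.
  x = 4: f_y(4, y) = 6*y - 14; no integer root y with |y| ≤ 4.
Only singular point on the grid: (2, 1).
Classify: substitute x = 2 + u, y = 1 + v and expand: f = -2*u**2*v - u**2 + u*v**2 + v**2.
No constant or linear terms (consistent with a singular point). Quadratic part: -u**2 + v**2. Cubic part: -2*u**2*v + u*v**2.
The quadratic part v**2 - u**2 = (v − u)(v + u) splits into two distinct linear factors, so there are two distinct tangent lines y − 1 = ±(x − 2) — this is a node (ordinary double point).
Classification: node.


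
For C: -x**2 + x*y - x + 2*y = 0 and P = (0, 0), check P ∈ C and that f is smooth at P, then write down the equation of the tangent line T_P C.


Tangent line at P: -x + 2*y = 0.

Step 1: f(0, 0) = 0, so P lies on C.
Step 2: partial derivatives
  f_x(x, y) = -2*x + y - 1, f_y(x, y) = x + 2.
  f_x(P) = -1, f_y(P) = 2 (gradient nonzero, so P is smooth).
Step 3: tangent line at P: -1·(x − 0) + 2·(y − 0) = 0.
Expanding: -x + 2*y = 0.


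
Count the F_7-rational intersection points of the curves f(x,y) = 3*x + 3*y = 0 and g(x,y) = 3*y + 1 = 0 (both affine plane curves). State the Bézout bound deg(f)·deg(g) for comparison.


Common zeros: {(5, 2)}; count = 1; Bézout bound = 1.

deg(f) = 1, deg(g) = 1, so Bézout bound = 1.
Scan x ∈ F_7. For each x, list the y ∈ F_7 with f(x, y) ≡ 0 and those with g(x, y) ≡ 0 (mod 7); the common zeros in that column are the intersection.
  x = 0: f ≡ 0 at y ∈ {0}; g ≡ 0 at y ∈ {2}; common: ∅.
  x = 1: f ≡ 0 at y ∈ {6}; g ≡ 0 at y ∈ {2}; common: ∅.
  x = 2: f ≡ 0 at y ∈ {5}; g ≡ 0 at y ∈ {2}; common: ∅.
  x = 3: f ≡ 0 at y ∈ {4}; g ≡ 0 at y ∈ {2}; common: ∅.
  x = 4: f ≡ 0 at y ∈ {3}; g ≡ 0 at y ∈ {2}; common: ∅.
  x = 5: f ≡ 0 at y ∈ {2}; g ≡ 0 at y ∈ {2}; common: {2}.
  x = 6: f ≡ 0 at y ∈ {1}; g ≡ 0 at y ∈ {2}; common: ∅.
Collecting: common zeros = {(5, 2)}, so the count is 1.
Comparison with the Bézout bound: 1 ≤ 1 = deg(f)·deg(g), as expected for curves with no common component (the bound is attained).


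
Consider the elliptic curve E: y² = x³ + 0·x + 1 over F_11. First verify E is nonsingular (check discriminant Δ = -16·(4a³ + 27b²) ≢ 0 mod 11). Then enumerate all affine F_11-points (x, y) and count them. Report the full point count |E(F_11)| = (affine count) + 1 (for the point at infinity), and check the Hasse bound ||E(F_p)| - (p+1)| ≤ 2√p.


Affine points = {(0, 1), (0, 10), (2, 3), (2, 8), (5, 4), (5, 7), (7, 5), (7, 6), (9, 2), (9, 9), (10, 0)}; affine count = 11; |E(F_11)| = 12.

Discriminant check: Δ ∝ 4a³ + 27b² = 4·0³ + 27·1² = 4·0 + 27·1 ≡ 5 (mod 11). Nonzero ⇒ E is nonsingular.
For each x ∈ F_11, compute rhs = x³ + 0·x + 1 mod 11, then count y ∈ F_11 with y² ≡ rhs.
  x = 0: rhs = 1, matching y values: 1, 10 (2 points).
  x = 1: rhs = 2, matching y values: none (0 points).
  x = 2: rhs = 9, matching y values: 3, 8 (2 points).
  x = 3: rhs = 6, matching y values: none (0 points).
  x = 4: rhs = 10, matching y values: none (0 points).
  x = 5: rhs = 5, matching y values: 4, 7 (2 points).
  x = 6: rhs = 8, matching y values: none (0 points).
  x = 7: rhs = 3, matching y values: 5, 6 (2 points).
  x = 8: rhs = 7, matching y values: none (0 points).
  x = 9: rhs = 4, matching y values: 2, 9 (2 points).
  x = 10: rhs = 0, matching y values: 0 (1 points).
Total affine count: 11.
Full point count |E(F_11)| = 11 + 1 = 12.
Hasse bound: |12 − (11+1)| = |0| = 0 ≤ 2√11 ≈ 6.6332 ✓.


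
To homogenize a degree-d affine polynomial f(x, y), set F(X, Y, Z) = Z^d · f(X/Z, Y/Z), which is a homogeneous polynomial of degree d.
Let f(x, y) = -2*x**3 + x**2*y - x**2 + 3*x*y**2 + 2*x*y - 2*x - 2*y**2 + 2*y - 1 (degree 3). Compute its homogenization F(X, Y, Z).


F(X, Y, Z) = -2*X**3 + X**2*Y - X**2*Z + 3*X*Y**2 + 2*X*Y*Z - 2*X*Z**2 - 2*Y**2*Z + 2*Y*Z**2 - Z**3

deg(f) = 3.
Substitute x = X/Z, y = Y/Z into f, then multiply by Z^3.
  monomial -2·x^3·y^0 ↦ -2·X^3·Y^0·Z^0.
  monomial 1·x^2·y^1 ↦ 1·X^2·Y^1·Z^0.
  monomial -1·x^2·y^0 ↦ -1·X^2·Y^0·Z^1.
  monomial 3·x^1·y^2 ↦ 3·X^1·Y^2·Z^0.
  monomial 2·x^1·y^1 ↦ 2·X^1·Y^1·Z^1.
  monomial -2·x^1·y^0 ↦ -2·X^1·Y^0·Z^2.
  monomial -2·x^0·y^2 ↦ -2·X^0·Y^2·Z^1.
  monomial 2·x^0·y^1 ↦ 2·X^0·Y^1·Z^2.
  monomial -1·x^0·y^0 ↦ -1·X^0·Y^0·Z^3.
Collecting: F(X, Y, Z) = -2*X**3 + X**2*Y - X**2*Z + 3*X*Y**2 + 2*X*Y*Z - 2*X*Z**2 - 2*Y**2*Z + 2*Y*Z**2 - Z**3.


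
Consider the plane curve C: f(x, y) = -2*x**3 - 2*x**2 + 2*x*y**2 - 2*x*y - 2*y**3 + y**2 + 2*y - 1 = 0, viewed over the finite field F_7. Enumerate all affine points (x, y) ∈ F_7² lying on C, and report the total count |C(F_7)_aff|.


Affine F_7-points: {(0, 1), (0, 4), (0, 6), (1, 6), (3, 4), (3, 5), (4, 0), (5, 0), (5, 3), (5, 6), (6, 1)}; count = 11.

For each of the 49 pairs (x, y) ∈ F_7², evaluate f(x, y) mod 7. Record the zeros.
  x = 0: [0↦6, 1↦0, 2↦5, 3↦2, 4↦0, 5↦1, 6↦0]  zeros at y ∈ {1, 4, 6}
  x = 1: [0↦2, 1↦3, 2↦5, 3↦3, 4↦6, 5↦2, 6↦0]  zeros at y ∈ {6}
  x = 2: [0↦3, 1↦4, 2↦3, 3↦2, 4↦3, 5↦1, 6↦5]  zeros at y ∈ ∅
  x = 3: [0↦4, 1↦5, 2↦1, 3↦1, 4↦0, 5↦0, 6↦3]  zeros at y ∈ {4, 5}
  x = 4: [0↦0, 1↦1, 2↦1, 3↦2, 4↦6, 5↦1, 6↦3]  zeros at y ∈ {0}
  x = 5: [0↦0, 1↦1, 2↦5, 3↦0, 4↦2, 5↦6, 6↦0]  zeros at y ∈ {0, 3, 6}
  x = 6: [0↦6, 1↦0, 2↦1, 3↦4, 4↦4, 5↦3, 6↦3]  zeros at y ∈ {1}
Collecting zeros: affine points = {(0, 1), (0, 4), (0, 6), (1, 6), (3, 4), (3, 5), (4, 0), (5, 0), (5, 3), (5, 6), (6, 1)}.
Total count |C(F_7)_aff| = 11.


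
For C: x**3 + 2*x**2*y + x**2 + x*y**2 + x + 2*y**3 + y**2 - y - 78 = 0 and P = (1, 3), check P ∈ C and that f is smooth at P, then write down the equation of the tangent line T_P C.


Tangent line at P: 27*x + 67*y - 228 = 0.

Step 1: f(1, 3) = 0, so P lies on C.
Step 2: partial derivatives
  f_x(x, y) = 3*x**2 + 4*x*y + 2*x + y**2 + 1, f_y(x, y) = 2*x**2 + 2*x*y + 6*y**2 + 2*y - 1.
  f_x(P) = 27, f_y(P) = 67 (gradient nonzero, so P is smooth).
Step 3: tangent line at P: 27·(x − 1) + 67·(y − 3) = 0.
Expanding: 27*x + 67*y - 228 = 0.


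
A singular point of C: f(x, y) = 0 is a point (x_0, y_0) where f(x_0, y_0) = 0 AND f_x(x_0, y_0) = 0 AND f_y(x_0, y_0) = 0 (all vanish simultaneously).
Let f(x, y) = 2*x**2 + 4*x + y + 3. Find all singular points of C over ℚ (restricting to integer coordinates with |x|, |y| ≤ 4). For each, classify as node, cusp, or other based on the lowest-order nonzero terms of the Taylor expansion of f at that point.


No singular points in the scanned grid; C is smooth there.

Compute partial derivatives:
  f_x = 4*x + 4.
  f_y = 1.
f_y = 1 is a nonzero constant, so f_y never vanishes: no point (x, y) can satisfy f = f_x = f_y = 0. In particular no (x, y) ∈ {−4, ..., 4}² is singular; the curve is smooth.


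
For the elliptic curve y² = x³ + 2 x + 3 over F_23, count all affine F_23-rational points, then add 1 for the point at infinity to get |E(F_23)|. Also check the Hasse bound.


Affine points = {(0, 7), (0, 16), (1, 11), (1, 12), (3, 6), (3, 17), (4, 11), (4, 12), (5, 0), (6, 1), (6, 22), (8, 5), (8, 18), (13, 8), (13, 15), (15, 2), (15, 21), (18, 11), (18, 12), (19, 0), (20, 4), (20, 19), (22, 0)}; affine count = 23; |E(F_23)| = 24.

Discriminant check: Δ ∝ 4a³ + 27b² = 4·2³ + 27·3² = 4·8 + 27·9 ≡ 22 (mod 23). Nonzero ⇒ E is nonsingular.
For each x ∈ F_23, compute rhs = x³ + 2·x + 3 mod 23, then count y ∈ F_23 with y² ≡ rhs.
  x = 0: rhs = 3, matching y values: 7, 16 (2 points).
  x = 1: rhs = 6, matching y values: 11, 12 (2 points).
  x = 2: rhs = 15, matching y values: none (0 points).
  x = 3: rhs = 13, matching y values: 6, 17 (2 points).
  x = 4: rhs = 6, matching y values: 11, 12 (2 points).
  x = 5: rhs = 0, matching y values: 0 (1 points).
  x = 6: rhs = 1, matching y values: 1, 22 (2 points).
  x = 7: rhs = 15, matching y values: none (0 points).
  x = 8: rhs = 2, matching y values: 5, 18 (2 points).
  x = 9: rhs = 14, matching y values: none (0 points).
  x = 10: rhs = 11, matching y values: none (0 points).
  x = 11: rhs = 22, matching y values: none (0 points).
  x = 12: rhs = 7, matching y values: none (0 points).
  x = 13: rhs = 18, matching y values: 8, 15 (2 points).
  x = 14: rhs = 15, matching y values: none (0 points).
  x = 15: rhs = 4, matching y values: 2, 21 (2 points).
  x = 16: rhs = 14, matching y values: none (0 points).
  x = 17: rhs = 5, matching y values: none (0 points).
  x = 18: rhs = 6, matching y values: 11, 12 (2 points).
  x = 19: rhs = 0, matching y values: 0 (1 points).
  x = 20: rhs = 16, matching y values: 4, 19 (2 points).
  x = 21: rhs = 14, matching y values: none (0 points).
  x = 22: rhs = 0, matching y values: 0 (1 points).
Total affine count: 23.
Full point count |E(F_23)| = 23 + 1 = 24.
Hasse bound: |24 − (23+1)| = |0| = 0 ≤ 2√23 ≈ 9.5917 ✓.


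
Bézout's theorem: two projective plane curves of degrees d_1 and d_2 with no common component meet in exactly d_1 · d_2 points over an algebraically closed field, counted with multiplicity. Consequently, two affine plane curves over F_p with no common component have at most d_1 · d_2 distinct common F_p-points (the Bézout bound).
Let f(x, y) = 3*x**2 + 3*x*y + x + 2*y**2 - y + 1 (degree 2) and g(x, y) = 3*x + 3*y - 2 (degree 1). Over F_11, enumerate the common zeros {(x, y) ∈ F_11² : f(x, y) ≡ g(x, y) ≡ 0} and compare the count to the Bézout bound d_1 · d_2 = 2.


Common zeros: {(0, 8), (3, 5)}; count = 2; Bézout bound = 2.

deg(f) = 2, deg(g) = 1, so Bézout bound = 2.
Scan x ∈ F_11. For each x, list the y ∈ F_11 with f(x, y) ≡ 0 and those with g(x, y) ≡ 0 (mod 11); the common zeros in that column are the intersection.
  x = 0: f ≡ 0 at y ∈ {8, 9}; g ≡ 0 at y ∈ {8}; common: {8}.
  x = 1: f ≡ 0 at y ∈ ∅; g ≡ 0 at y ∈ {7}; common: ∅.
  x = 2: f ≡ 0 at y ∈ {1, 2}; g ≡ 0 at y ∈ {6}; common: ∅.
  x = 3: f ≡ 0 at y ∈ {2, 5}; g ≡ 0 at y ∈ {5}; common: {5}.
  x = 4: f ≡ 0 at y ∈ {1, 10}; g ≡ 0 at y ∈ {4}; common: ∅.
  x = 5: f ≡ 0 at y ∈ ∅; g ≡ 0 at y ∈ {3}; common: ∅.
  x = 6: f ≡ 0 at y ∈ ∅; g ≡ 0 at y ∈ {2}; common: ∅.
  x = 7: f ≡ 0 at y ∈ ∅; g ≡ 0 at y ∈ {1}; common: ∅.
  x = 8: f ≡ 0 at y ∈ ∅; g ≡ 0 at y ∈ {0}; common: ∅.
  x = 9: f ≡ 0 at y ∈ {0, 9}; g ≡ 0 at y ∈ {10}; common: ∅.
  x = 10: f ≡ 0 at y ∈ {5, 8}; g ≡ 0 at y ∈ {9}; common: ∅.
Collecting: common zeros = {(0, 8), (3, 5)}, so the count is 2.
Comparison with the Bézout bound: 2 ≤ 2 = deg(f)·deg(g), as expected for curves with no common component (the bound is attained).


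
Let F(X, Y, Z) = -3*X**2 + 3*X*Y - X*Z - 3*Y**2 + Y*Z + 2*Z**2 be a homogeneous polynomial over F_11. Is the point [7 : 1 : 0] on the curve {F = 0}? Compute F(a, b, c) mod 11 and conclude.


F(7,1,0) ≡ 3 (mod 11); P is NOT on the curve.

Evaluate F(7, 1, 0) term-by-term (mod 11).
  -3*X**2 ↦ -3·49·1·1 = -147
  3*X*Y ↦ 3·7·1·1 = 21
  -X*Z ↦ -1·7·1·0 = 0
  -3*Y**2 ↦ -3·1·1·1 = -3
  Y*Z ↦ 1·1·1·0 = 0
  2*Z**2 ↦ 2·1·1·0 = 0
Sum: F(7, 1, 0) = (-147) + (21) + (0) + (-3) + (0) + (0) = -129.
Reducing mod 11: -129 ≡ 3 (mod 11).
Since F(a, b, c) ≡ 3 ≠ 0 (mod 11), P does NOT lie on the curve.


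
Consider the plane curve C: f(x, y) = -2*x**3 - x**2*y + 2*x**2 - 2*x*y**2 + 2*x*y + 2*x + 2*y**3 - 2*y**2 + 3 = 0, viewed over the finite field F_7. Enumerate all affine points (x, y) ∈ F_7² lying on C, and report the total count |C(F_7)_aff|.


Affine F_7-points: {(0, 5), (1, 2), (3, 2)}; count = 3.

For each of the 49 pairs (x, y) ∈ F_7², evaluate f(x, y) mod 7. Record the zeros.
  x = 0: [0↦3, 1↦3, 2↦4, 3↦4, 4↦1, 5↦0, 6↦6]  zeros at y ∈ {5}
  x = 1: [0↦5, 1↦4, 2↦0, 3↦5, 4↦3, 5↦6, 6↦5]  zeros at y ∈ {2}
  x = 2: [0↦6, 1↦2, 2↦5, 3↦6, 4↦3, 5↦1, 6↦5]  zeros at y ∈ ∅
  x = 3: [0↦1, 1↦6, 2↦0, 3↦2, 4↦3, 5↦1, 6↦1]  zeros at y ∈ {2}
  x = 4: [0↦6, 1↦4, 2↦1, 3↦2, 4↦5, 5↦1, 6↦2]  zeros at y ∈ ∅
  x = 5: [0↦2, 1↦5, 2↦3, 3↦1, 4↦4, 5↦3, 6↦3]  zeros at y ∈ ∅
  x = 6: [0↦5, 1↦4, 2↦1, 3↦1, 4↦2, 5↦2, 6↦6]  zeros at y ∈ ∅
Collecting zeros: affine points = {(0, 5), (1, 2), (3, 2)}.
Total count |C(F_7)_aff| = 3.


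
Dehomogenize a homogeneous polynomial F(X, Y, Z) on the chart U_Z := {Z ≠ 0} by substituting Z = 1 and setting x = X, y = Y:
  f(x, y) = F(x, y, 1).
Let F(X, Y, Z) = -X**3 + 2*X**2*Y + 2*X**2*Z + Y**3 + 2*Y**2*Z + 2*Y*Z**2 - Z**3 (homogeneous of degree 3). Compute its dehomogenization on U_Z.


f(x, y) = -x**3 + 2*x**2*y + 2*x**2 + y**3 + 2*y**2 + 2*y - 1

On U_Z we set Z = 1. Each monomial c·X^i·Y^j·Z^k in F becomes c·x^i·y^j·1^k = c·x^i·y^j.
Substituting Z = 1: F(X, Y, 1) = -x**3 + 2*x**2*y + 2*x**2 + y**3 + 2*y**2 + 2*y - 1.
Note: deg(f) ≤ deg(F) = 3; strict inequality happens when F is divisible by Z (lost terms).


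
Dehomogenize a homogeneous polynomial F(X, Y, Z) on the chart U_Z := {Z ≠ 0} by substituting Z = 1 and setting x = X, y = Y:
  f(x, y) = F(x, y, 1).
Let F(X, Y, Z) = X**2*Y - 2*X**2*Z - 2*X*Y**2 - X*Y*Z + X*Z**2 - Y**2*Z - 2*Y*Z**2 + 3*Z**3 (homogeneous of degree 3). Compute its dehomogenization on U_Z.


f(x, y) = x**2*y - 2*x**2 - 2*x*y**2 - x*y + x - y**2 - 2*y + 3

On U_Z we set Z = 1. Each monomial c·X^i·Y^j·Z^k in F becomes c·x^i·y^j·1^k = c·x^i·y^j.
Substituting Z = 1: F(X, Y, 1) = x**2*y - 2*x**2 - 2*x*y**2 - x*y + x - y**2 - 2*y + 3.
Note: deg(f) ≤ deg(F) = 3; strict inequality happens when F is divisible by Z (lost terms).


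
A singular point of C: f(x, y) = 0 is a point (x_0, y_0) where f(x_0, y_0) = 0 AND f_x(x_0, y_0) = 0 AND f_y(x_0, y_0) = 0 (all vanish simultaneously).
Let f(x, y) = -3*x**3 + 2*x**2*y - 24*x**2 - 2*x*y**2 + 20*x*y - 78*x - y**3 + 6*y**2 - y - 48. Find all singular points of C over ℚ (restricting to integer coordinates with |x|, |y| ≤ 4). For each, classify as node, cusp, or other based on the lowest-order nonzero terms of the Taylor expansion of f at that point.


Singular points: {(-2, 3)}; classification: cusp.

Compute partial derivatives:
  f_x = -9*x**2 + 4*x*y - 48*x - 2*y**2 + 20*y - 78.
  f_y = 2*x**2 - 4*x*y + 20*x - 3*y**2 + 12*y - 1.
Scan x_0 ∈ {−4, ..., 4}. For each x_0, f_y(x_0, y) is a polynomial in y; find its integer roots y ∈ {−4, ..., 4}, then test f_x and f at those candidates.
  x = -4: f_y(-4, y) = -3*y**2 + 28*y - 49; no integer root y with |y| ≤ 4.
  x = -3: f_y(-3, y) = -3*y**2 + 24*y - 43; no integer root y with |y| ≤ 4.
  x = -2: f_y(-2, y) = -3*y**2 + 20*y - 33; vanishes at y ∈ {3}. (-2, 3): f_x = 0, f = 0 — SINGULAR.
  x = -1: f_y(-1, y) = -3*y**2 + 16*y - 19; no integer root y with |y| ≤ 4.
  x = 0: f_y(0, y) = -3*y**2 + 12*y - 1; no integer root y with |y| ≤ 4.
  x = 1: f_y(1, y) = -3*y**2 + 8*y + 21; no integer root y with |y| ≤ 4.
  x = 2: f_y(2, y) = -3*y**2 + 4*y + 47; no integer root y with |y| ≤ 4.
  x = 3: f_y(3, y) = 77 - 3*y**2; no integer root y with |y| ≤ 4.
  x = 4: f_y(4, y) = -3*y**2 - 4*y + 111; no integer root y with |y| ≤ 4.
Only singular point on the grid: (-2, 3).
Classify: substitute x = -2 + u, y = 3 + v and expand: f = -3*u**3 + 2*u**2*v - 2*u*v**2 - v**3 + v**2.
No constant or linear terms (consistent with a singular point). Quadratic part: v**2. Cubic part: -3*u**3 + 2*u**2*v - 2*u*v**2 - v**3.
The quadratic part v**2 is a perfect square, so there is a single (double) tangent line v = 0, i.e. y = 3. Restricting the cubic part to that line (v = 0) leaves -3*u**3 ≠ 0, so f is not divisible by v and the branch is v² ≈ 3*u**3 to lowest order — this is a cusp.
Classification: cusp.


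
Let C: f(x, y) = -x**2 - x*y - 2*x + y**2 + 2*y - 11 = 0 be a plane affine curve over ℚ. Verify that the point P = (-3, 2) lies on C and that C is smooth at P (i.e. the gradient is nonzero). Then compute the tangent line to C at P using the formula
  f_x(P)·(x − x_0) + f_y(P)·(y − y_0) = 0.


Tangent line at P: 2*x + 9*y - 12 = 0.

Step 1: f(-3, 2) = 0, so P lies on C.
Step 2: partial derivatives
  f_x(x, y) = -2*x - y - 2, f_y(x, y) = -x + 2*y + 2.
  f_x(P) = 2, f_y(P) = 9 (gradient nonzero, so P is smooth).
Step 3: tangent line at P: 2·(x − -3) + 9·(y − 2) = 0.
Expanding: 2*x + 9*y - 12 = 0.


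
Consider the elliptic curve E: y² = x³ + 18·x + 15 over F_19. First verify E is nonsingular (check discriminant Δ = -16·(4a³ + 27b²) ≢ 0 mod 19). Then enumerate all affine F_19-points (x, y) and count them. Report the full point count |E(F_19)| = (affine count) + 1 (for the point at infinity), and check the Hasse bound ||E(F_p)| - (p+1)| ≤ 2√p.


Affine points = {(3, 1), (3, 18), (6, 4), (6, 15), (7, 3), (7, 16), (8, 5), (8, 14), (10, 6), (10, 13), (11, 9), (11, 10), (14, 3), (14, 16), (17, 3), (17, 16)}; affine count = 16; |E(F_19)| = 17.

Discriminant check: Δ ∝ 4a³ + 27b² = 4·18³ + 27·15² = 4·5832 + 27·225 ≡ 10 (mod 19). Nonzero ⇒ E is nonsingular.
For each x ∈ F_19, compute rhs = x³ + 18·x + 15 mod 19, then count y ∈ F_19 with y² ≡ rhs.
  x = 0: rhs = 15, matching y values: none (0 points).
  x = 1: rhs = 15, matching y values: none (0 points).
  x = 2: rhs = 2, matching y values: none (0 points).
  x = 3: rhs = 1, matching y values: 1, 18 (2 points).
  x = 4: rhs = 18, matching y values: none (0 points).
  x = 5: rhs = 2, matching y values: none (0 points).
  x = 6: rhs = 16, matching y values: 4, 15 (2 points).
  x = 7: rhs = 9, matching y values: 3, 16 (2 points).
  x = 8: rhs = 6, matching y values: 5, 14 (2 points).
  x = 9: rhs = 13, matching y values: none (0 points).
  x = 10: rhs = 17, matching y values: 6, 13 (2 points).
  x = 11: rhs = 5, matching y values: 9, 10 (2 points).
  x = 12: rhs = 2, matching y values: none (0 points).
  x = 13: rhs = 14, matching y values: none (0 points).
  x = 14: rhs = 9, matching y values: 3, 16 (2 points).
  x = 15: rhs = 12, matching y values: none (0 points).
  x = 16: rhs = 10, matching y values: none (0 points).
  x = 17: rhs = 9, matching y values: 3, 16 (2 points).
  x = 18: rhs = 15, matching y values: none (0 points).
Total affine count: 16.
Full point count |E(F_19)| = 16 + 1 = 17.
Hasse bound: |17 − (19+1)| = |-3| = 3 ≤ 2√19 ≈ 8.7178 ✓.


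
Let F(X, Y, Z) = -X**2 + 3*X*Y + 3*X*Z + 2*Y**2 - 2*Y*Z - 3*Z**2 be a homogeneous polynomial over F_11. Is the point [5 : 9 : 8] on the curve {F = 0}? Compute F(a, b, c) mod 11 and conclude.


F(5,9,8) ≡ 1 (mod 11); P is NOT on the curve.

Evaluate F(5, 9, 8) term-by-term (mod 11).
  -X**2 ↦ -1·25·1·1 = -25
  3*X*Y ↦ 3·5·9·1 = 135
  3*X*Z ↦ 3·5·1·8 = 120
  2*Y**2 ↦ 2·1·81·1 = 162
  -2*Y*Z ↦ -2·1·9·8 = -144
  -3*Z**2 ↦ -3·1·1·64 = -192
Sum: F(5, 9, 8) = (-25) + (135) + (120) + (162) + (-144) + (-192) = 56.
Reducing mod 11: 56 ≡ 1 (mod 11).
Since F(a, b, c) ≡ 1 ≠ 0 (mod 11), P does NOT lie on the curve.


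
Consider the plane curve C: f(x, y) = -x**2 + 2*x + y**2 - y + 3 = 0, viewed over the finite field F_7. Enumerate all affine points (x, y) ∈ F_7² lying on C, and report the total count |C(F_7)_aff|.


Affine F_7-points: {(3, 0), (3, 1), (4, 4), (5, 4), (6, 0), (6, 1)}; count = 6.

For each of the 49 pairs (x, y) ∈ F_7², evaluate f(x, y) mod 7. Record the zeros.
  x = 0: [0↦3, 1↦3, 2↦5, 3↦2, 4↦1, 5↦2, 6↦5]  zeros at y ∈ ∅
  x = 1: [0↦4, 1↦4, 2↦6, 3↦3, 4↦2, 5↦3, 6↦6]  zeros at y ∈ ∅
  x = 2: [0↦3, 1↦3, 2↦5, 3↦2, 4↦1, 5↦2, 6↦5]  zeros at y ∈ ∅
  x = 3: [0↦0, 1↦0, 2↦2, 3↦6, 4↦5, 5↦6, 6↦2]  zeros at y ∈ {0, 1}
  x = 4: [0↦2, 1↦2, 2↦4, 3↦1, 4↦0, 5↦1, 6↦4]  zeros at y ∈ {4}
  x = 5: [0↦2, 1↦2, 2↦4, 3↦1, 4↦0, 5↦1, 6↦4]  zeros at y ∈ {4}
  x = 6: [0↦0, 1↦0, 2↦2, 3↦6, 4↦5, 5↦6, 6↦2]  zeros at y ∈ {0, 1}
Collecting zeros: affine points = {(3, 0), (3, 1), (4, 4), (5, 4), (6, 0), (6, 1)}.
Total count |C(F_7)_aff| = 6.


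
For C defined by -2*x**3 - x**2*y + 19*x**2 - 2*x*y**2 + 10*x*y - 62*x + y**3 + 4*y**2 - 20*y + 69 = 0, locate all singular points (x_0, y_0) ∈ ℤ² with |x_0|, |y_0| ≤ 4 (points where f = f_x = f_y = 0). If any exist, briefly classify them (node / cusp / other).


Singular points: {(3, 1)}; classification: cusp.

Compute partial derivatives:
  f_x = -6*x**2 - 2*x*y + 38*x - 2*y**2 + 10*y - 62.
  f_y = -x**2 - 4*x*y + 10*x + 3*y**2 + 8*y - 20.
Scan x_0 ∈ {−4, ..., 4}. For each x_0, f_y(x_0, y) is a polynomial in y; find its integer roots y ∈ {−4, ..., 4}, then test f_x and f at those candidates.
  x = -4: f_y(-4, y) = 3*y**2 + 24*y - 76; no integer root y with |y| ≤ 4.
  x = -3: f_y(-3, y) = 3*y**2 + 20*y - 59; no integer root y with |y| ≤ 4.
  x = -2: f_y(-2, y) = 3*y**2 + 16*y - 44; vanishes at y ∈ {2}. (-2, 2): f_x = -142 ≠ 0.
  x = -1: f_y(-1, y) = 3*y**2 + 12*y - 31; no integer root y with |y| ≤ 4.
  x = 0: f_y(0, y) = 3*y**2 + 8*y - 20; no integer root y with |y| ≤ 4.
  x = 1: f_y(1, y) = 3*y**2 + 4*y - 11; no integer root y with |y| ≤ 4.
  x = 2: f_y(2, y) = 3*y**2 - 4; no integer root y with |y| ≤ 4.
  x = 3: f_y(3, y) = 3*y**2 - 4*y + 1; vanishes at y ∈ {1}. (3, 1): f_x = 0, f = 0 — SINGULAR.
  x = 4: f_y(4, y) = 3*y**2 - 8*y + 4; vanishes at y ∈ {2}. (4, 2): f_x = -10 ≠ 0.
Only singular point on the grid: (3, 1).
Classify: substitute x = 3 + u, y = 1 + v and expand: f = -2*u**3 - u**2*v - 2*u*v**2 + v**3 + v**2.
No constant or linear terms (consistent with a singular point). Quadratic part: v**2. Cubic part: -2*u**3 - u**2*v - 2*u*v**2 + v**3.
The quadratic part v**2 is a perfect square, so there is a single (double) tangent line v = 0, i.e. y = 1. Restricting the cubic part to that line (v = 0) leaves -2*u**3 ≠ 0, so f is not divisible by v and the branch is v² ≈ 2*u**3 to lowest order — this is a cusp.
Classification: cusp.


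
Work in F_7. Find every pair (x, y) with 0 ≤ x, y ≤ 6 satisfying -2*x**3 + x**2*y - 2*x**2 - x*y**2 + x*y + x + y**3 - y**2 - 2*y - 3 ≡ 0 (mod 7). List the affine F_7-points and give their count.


Affine F_7-points: {(1, 1), (2, 2), (2, 4), (6, 2)}; count = 4.

For each of the 49 pairs (x, y) ∈ F_7², evaluate f(x, y) mod 7. Record the zeros.
  x = 0: [0↦4, 1↦2, 2↦4, 3↦2, 4↦2, 5↦3, 6↦4]  zeros at y ∈ ∅
  x = 1: [0↦1, 1↦0, 2↦1, 3↦3, 4↦5, 5↦6, 6↦5]  zeros at y ∈ {1}
  x = 2: [0↦3, 1↦5, 2↦0, 3↦1, 4↦0, 5↦3, 6↦2]  zeros at y ∈ {2, 4}
  x = 3: [0↦5, 1↦5, 2↦3, 3↦5, 4↦3, 5↦3, 6↦4]  zeros at y ∈ ∅
  x = 4: [0↦2, 1↦2, 2↦5, 3↦3, 4↦2, 5↦1, 6↦6]  zeros at y ∈ ∅
  x = 5: [0↦3, 1↦5, 2↦1, 3↦4, 4↦6, 5↦6, 6↦3]  zeros at y ∈ ∅
  x = 6: [0↦3, 1↦2, 2↦0, 3↦3, 4↦3, 5↦6, 6↦4]  zeros at y ∈ {2}
Collecting zeros: affine points = {(1, 1), (2, 2), (2, 4), (6, 2)}.
Total count |C(F_7)_aff| = 4.
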